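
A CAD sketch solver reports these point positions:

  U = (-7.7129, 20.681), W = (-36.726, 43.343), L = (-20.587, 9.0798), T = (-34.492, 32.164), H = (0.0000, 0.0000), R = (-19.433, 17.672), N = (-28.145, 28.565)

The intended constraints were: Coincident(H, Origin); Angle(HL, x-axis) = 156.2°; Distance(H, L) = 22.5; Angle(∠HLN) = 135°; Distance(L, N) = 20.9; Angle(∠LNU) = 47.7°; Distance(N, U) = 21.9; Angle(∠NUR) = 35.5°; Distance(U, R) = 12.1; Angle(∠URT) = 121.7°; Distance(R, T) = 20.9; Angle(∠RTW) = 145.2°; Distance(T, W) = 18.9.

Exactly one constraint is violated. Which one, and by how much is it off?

Distance(T, W) = 18.9 — off by 7.50.

H = (0.00, 0.00) ✓; HL at 156.2° ✓; |HL| = 22.50 ✓; ∠HLN = 135.0° ✓; |LN| = 20.90 ✓; ∠LNU = 47.70° ✓; |NU| = 21.90 ✓; ∠NUR = 35.50° ✓; |UR| = 12.10 ✓; ∠URT = 121.7° ✓; |RT| = 20.90 ✓; ∠RTW = 145.2° ✓; |TW| = 11.40 ✗.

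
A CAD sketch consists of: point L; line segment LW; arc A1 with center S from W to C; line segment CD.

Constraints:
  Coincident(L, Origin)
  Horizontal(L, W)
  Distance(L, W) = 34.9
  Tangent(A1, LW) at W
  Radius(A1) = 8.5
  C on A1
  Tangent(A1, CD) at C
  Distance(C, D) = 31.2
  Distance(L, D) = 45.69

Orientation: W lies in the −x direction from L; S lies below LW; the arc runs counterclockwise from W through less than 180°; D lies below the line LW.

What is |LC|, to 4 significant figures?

43.94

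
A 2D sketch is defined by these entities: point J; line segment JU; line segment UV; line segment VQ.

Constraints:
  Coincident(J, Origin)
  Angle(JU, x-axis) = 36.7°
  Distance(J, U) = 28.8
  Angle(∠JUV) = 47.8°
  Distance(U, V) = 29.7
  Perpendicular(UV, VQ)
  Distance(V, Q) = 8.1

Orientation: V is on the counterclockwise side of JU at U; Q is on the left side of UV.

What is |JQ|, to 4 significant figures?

16.80

∠JUV = 47.8°, so UV runs at 36.7° + (180° − 47.8°) = 168.9° from the x-axis; with |UV| = 29.7, V = U + 29.7·(cos 168.9°, sin 168.9°) = (-6.053, 22.93). UV is perpendicular to VQ; with |VQ| = 8.1 on the left of UV, Q = V + 8.1·(-0.1925, -0.9813) = (-7.613, 14.98). Then |JQ| = |Q − J| = 16.80.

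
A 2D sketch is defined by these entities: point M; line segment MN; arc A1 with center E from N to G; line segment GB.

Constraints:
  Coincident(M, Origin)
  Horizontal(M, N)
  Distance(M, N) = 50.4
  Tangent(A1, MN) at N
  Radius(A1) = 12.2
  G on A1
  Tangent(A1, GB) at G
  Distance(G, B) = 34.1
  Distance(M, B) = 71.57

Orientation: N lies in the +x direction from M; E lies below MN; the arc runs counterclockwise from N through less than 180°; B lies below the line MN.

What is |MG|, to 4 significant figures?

42.76

M is at the origin; M and N share the same y with |MN| = 50.4 and N on the +x side, so N = (50.40, 0.000). A1 meets MN tangentially, so EN is at right angles to MN, so E = N + (0, -12.2) = (50.40, -12.20). Since EG ⟂ GB (tangency), |EB| = √(12.2² + 34.1²) = 36.22 regardless of where G sits on A1. So B lies on both circle(M, 71.57) and circle(E, 36.22); the below-MN intersection is B = (52.78, -48.34). G is the foot of the tangent from B: G = (39.21, -17.06).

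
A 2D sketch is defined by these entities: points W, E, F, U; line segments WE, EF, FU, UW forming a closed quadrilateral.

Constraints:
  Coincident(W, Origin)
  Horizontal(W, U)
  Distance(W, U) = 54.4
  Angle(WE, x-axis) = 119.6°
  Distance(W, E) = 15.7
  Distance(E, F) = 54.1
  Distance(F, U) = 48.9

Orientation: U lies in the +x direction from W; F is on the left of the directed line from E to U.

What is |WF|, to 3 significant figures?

58.0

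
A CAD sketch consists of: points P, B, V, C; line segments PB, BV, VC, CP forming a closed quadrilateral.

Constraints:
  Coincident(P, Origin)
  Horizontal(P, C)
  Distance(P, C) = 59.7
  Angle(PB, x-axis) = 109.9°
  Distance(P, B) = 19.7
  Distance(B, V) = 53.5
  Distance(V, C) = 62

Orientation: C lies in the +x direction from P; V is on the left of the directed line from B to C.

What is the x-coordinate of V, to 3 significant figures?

32.0

P is at the origin; PC is horizontal with |PC| = 59.7 and C in +x, so C = (59.7, 0). PB runs at 109.9° with |PB| = 19.7, so B = (-6.71, 18.5). V is determined by |BV| = 53.5 and |VC| = 62.0 together: it lies at the intersection of circle(B, 53.5) and circle(C, 62.0). With |BC| = 68.9, the foot of the radical line on BC is 27.4 from B and the perpendicular offset is √(53.5² − 27.4²) = 46.0. Taking the left-of-BC solution: V = (32.0, 55.5).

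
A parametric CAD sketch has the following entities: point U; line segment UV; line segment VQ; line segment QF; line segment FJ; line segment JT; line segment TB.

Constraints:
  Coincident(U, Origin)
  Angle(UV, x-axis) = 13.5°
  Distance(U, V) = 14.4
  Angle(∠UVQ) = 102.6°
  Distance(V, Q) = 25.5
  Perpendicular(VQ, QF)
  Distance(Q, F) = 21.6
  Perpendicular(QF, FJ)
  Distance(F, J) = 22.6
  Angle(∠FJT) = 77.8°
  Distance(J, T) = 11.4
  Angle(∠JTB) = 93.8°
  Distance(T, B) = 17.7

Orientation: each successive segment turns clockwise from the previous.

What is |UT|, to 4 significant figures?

9.184

U is at the origin; UV runs at 13.5° with length 14.4, so V = (14.00, 3.362). ∠UVQ = 102.6° gives VQ at -63.90° from the x-axis; with |VQ| = 25.5, Q = (25.22, -19.54). The perpendicularity gives QF at right angles to VQ, so QF runs at -153.9°; with |QF| = 21.6, F = (5.823, -29.04). The perpendicularity gives FJ at right angles to QF, so FJ runs at 116.1°; with |FJ| = 22.6, J = (-4.119, -8.745). ∠FJT = 77.8° gives JT at 13.90° from the x-axis; with |JT| = 11.4, T = (6.947, -6.007). Then |UT| = |T − U| = 9.184.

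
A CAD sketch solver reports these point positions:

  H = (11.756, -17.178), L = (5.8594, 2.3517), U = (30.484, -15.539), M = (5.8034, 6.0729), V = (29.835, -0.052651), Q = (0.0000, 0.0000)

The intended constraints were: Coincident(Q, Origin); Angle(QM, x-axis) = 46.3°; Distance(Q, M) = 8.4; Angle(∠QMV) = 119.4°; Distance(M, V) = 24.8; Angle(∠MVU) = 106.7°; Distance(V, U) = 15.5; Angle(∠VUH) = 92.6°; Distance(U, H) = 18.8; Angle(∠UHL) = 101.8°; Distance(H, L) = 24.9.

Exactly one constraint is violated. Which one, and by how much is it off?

Distance(H, L) = 24.9 — off by 4.50.

Q = (0.00, 0.00) ✓; QM at 46.30° ✓; |QM| = 8.400 ✓; ∠QMV = 119.4° ✓; |MV| = 24.80 ✓; ∠MVU = 106.7° ✓; |VU| = 15.50 ✓; ∠VUH = 92.60° ✓; |UH| = 18.80 ✓; ∠UHL = 101.8° ✓; |HL| = 20.40 ✗.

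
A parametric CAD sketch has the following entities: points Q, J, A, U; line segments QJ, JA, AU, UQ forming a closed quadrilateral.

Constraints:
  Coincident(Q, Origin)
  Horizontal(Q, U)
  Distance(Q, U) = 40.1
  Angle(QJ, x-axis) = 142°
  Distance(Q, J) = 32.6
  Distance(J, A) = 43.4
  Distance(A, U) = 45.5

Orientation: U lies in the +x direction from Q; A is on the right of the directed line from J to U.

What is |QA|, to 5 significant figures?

16.652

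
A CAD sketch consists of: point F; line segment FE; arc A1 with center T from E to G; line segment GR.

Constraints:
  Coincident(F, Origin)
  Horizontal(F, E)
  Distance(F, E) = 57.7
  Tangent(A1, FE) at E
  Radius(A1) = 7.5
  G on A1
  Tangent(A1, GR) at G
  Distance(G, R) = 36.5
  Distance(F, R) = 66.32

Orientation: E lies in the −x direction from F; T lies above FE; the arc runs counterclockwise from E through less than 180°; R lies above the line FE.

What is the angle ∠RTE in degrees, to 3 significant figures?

168°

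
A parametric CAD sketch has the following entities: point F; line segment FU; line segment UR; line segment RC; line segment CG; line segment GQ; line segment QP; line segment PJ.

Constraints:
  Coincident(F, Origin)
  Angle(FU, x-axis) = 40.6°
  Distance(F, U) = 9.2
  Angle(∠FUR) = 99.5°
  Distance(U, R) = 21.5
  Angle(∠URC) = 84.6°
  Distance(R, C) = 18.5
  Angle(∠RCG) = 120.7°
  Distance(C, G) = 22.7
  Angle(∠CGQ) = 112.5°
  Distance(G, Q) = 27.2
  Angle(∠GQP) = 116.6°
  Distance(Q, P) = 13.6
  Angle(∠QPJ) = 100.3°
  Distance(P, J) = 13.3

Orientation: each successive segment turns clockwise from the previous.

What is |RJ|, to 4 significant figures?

25.59

∠GQP = 116.6° gives QP at 34.50° from the x-axis; with |QP| = 13.6, P = (-4.168, 19.55). ∠QPJ = 100.3° gives PJ at -45.20° from the x-axis; with |PJ| = 13.3, J = (5.204, 10.11). Then |RJ| = |J − R| = 25.59.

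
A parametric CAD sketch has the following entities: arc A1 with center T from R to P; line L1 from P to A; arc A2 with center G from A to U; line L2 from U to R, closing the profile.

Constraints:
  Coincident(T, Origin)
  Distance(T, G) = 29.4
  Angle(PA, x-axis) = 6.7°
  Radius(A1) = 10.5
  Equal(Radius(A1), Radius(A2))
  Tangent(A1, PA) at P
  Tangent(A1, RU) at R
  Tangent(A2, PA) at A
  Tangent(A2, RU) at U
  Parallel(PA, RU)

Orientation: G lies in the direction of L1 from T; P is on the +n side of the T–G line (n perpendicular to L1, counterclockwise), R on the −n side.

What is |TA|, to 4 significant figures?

31.22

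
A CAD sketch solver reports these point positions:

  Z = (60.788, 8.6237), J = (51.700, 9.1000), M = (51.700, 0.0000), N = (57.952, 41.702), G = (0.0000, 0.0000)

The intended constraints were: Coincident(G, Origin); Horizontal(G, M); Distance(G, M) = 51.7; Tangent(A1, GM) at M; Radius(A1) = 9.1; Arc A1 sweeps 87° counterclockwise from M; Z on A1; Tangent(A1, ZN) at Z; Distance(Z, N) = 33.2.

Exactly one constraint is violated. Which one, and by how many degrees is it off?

Tangent(A1, ZN) at Z — off by 7.90°.

G = (0.00, 0.00) ✓; G.y = 0.00, M.y = 0.00 ✓; |GM| = 51.70 ✓; ∠(JM, MG) = 90.00° ✓; |JM| = 9.100 ✓; bearing(J→Z) − bearing(J→M) = 87.00° ✓; |JZ| = 9.100 ✓; ∠(JZ, ZN) = 82.10° ✗; |ZN| = 33.20 ✓.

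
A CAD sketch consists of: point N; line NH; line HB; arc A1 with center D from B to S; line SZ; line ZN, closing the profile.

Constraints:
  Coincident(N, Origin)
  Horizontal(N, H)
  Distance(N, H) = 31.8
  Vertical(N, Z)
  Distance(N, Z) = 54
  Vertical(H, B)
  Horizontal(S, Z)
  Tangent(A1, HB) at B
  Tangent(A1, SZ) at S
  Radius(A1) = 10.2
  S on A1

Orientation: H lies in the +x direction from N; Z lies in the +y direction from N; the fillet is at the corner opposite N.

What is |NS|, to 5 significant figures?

58.160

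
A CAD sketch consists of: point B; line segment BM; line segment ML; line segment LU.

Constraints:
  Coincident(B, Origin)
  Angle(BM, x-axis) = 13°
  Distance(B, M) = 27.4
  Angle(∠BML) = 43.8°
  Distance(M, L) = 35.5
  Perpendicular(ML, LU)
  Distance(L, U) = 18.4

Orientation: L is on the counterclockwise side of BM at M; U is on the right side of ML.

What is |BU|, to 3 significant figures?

40.5

∠BML = 43.8°, so ML runs at 13.0° + (180° − 43.8°) = 149° from the x-axis; with |ML| = 35.5, L = M + 35.5·(cos 149°, sin 149°) = (-3.80, 24.3). The perpendicularity gives LU at right angles to ML; with |LU| = 18.4 on the right of ML, U = L + 18.4·(0.512, 0.859) = (5.63, 40.1). Then |BU| = |U − B| = 40.5.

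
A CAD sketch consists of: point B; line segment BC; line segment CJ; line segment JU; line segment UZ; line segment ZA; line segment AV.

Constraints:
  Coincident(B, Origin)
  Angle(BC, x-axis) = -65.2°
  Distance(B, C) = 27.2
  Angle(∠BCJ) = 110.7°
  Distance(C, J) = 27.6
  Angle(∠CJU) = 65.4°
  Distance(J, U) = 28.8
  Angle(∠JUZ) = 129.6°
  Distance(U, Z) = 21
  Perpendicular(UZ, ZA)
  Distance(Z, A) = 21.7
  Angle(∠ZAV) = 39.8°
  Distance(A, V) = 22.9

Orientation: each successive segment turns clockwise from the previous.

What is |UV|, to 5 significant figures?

7.5549

UZ ⟂ ZA, so ZA runs at -29.500°; with |ZA| = 21.7, A = (11.018, -9.8803). ∠ZAV = 39.8° gives AV at -169.70° from the x-axis; with |AV| = 22.9, V = (-11.513, -13.975). Then |UV| = |V − U| = 7.5549.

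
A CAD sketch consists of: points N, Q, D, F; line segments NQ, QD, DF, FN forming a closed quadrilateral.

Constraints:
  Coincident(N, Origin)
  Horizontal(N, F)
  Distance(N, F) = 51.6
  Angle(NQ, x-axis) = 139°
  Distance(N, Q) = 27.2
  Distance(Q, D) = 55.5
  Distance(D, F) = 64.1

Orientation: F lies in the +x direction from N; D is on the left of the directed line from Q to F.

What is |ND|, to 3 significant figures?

59.2

Checks: |NF| = 51.60 ✓; |NQ| = 27.20 ✓; |QD| = 55.50 ✓; |DF| = 64.10 ✓.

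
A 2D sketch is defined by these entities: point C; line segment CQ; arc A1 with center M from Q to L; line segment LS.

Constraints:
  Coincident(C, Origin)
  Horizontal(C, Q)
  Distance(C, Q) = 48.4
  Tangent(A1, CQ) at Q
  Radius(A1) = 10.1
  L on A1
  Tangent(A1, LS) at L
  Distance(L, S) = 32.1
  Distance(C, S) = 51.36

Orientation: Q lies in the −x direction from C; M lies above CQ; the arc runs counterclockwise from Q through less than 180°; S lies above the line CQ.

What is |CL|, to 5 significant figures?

39.345

C is at the origin; C and Q share the same y with |CQ| = 48.4 and Q on the −x side, so Q = (-48.400, 0.0000). The tangent condition forces MQ to be normal to CQ, so M = Q + (0, 10.1) = (-48.400, 10.100). Since ML ⟂ LS (tangency), |MS| = √(10.1² + 32.1²) = 33.651 regardless of where L sits on A1. So S lies on both circle(C, 51.36) and circle(M, 33.651); the above-CQ intersection is S = (-32.508, 39.763). L is the foot of the tangent from S: L = (-38.476, 8.2223).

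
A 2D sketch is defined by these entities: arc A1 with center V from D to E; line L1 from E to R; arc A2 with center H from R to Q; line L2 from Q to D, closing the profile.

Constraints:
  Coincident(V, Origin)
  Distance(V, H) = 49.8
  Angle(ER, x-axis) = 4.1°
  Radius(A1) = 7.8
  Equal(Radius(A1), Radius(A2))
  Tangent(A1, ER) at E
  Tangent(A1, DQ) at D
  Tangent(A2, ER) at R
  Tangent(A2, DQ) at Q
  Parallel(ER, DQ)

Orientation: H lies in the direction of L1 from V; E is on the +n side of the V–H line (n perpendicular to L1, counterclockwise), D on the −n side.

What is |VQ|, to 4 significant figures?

50.41

The slot axis is L1's direction at 4.1°, so u = (cos 4.1°, sin 4.1°) = (0.9974, 0.07150) and n = (−sin 4.1°, cos 4.1°) = (-0.07150, 0.9974). V is at the origin and H lies 49.8 along u from V, so H = 49.8·u = (49.67, 3.561). Tangency of A1 to both parallel lines with radius 7.8 puts E and D at V ± 7.8·n: E = (-0.5577, 7.780), D = (0.5577, -7.780). Equal radii place R and Q the same way about H: R = H + 7.8·n = (49.11, 11.34), Q = H − 7.8·n = (50.23, -4.219). Then |VQ| = |Q − V| = 50.41.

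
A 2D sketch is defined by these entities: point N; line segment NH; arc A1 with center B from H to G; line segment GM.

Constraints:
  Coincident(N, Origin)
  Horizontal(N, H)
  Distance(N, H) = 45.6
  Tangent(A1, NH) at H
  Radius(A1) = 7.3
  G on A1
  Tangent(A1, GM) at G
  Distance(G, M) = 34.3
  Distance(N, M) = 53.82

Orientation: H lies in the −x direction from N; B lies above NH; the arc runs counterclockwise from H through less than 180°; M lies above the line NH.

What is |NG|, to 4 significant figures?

38.90

Checks: |BG| = 7.300 ✓; ∠(BG, GM) = 90.00° ✓; |GM| = 34.30 ✓; |NM| = 53.82 ✓.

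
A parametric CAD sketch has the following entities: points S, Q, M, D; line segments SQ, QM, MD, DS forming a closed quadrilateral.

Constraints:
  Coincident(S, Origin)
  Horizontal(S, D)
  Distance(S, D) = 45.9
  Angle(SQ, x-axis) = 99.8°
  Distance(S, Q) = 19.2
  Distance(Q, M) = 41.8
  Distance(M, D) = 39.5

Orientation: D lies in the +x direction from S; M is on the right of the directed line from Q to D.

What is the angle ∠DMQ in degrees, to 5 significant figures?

80.728°

Checks: |QM| = 41.80 ✓; |MD| = 39.50 ✓.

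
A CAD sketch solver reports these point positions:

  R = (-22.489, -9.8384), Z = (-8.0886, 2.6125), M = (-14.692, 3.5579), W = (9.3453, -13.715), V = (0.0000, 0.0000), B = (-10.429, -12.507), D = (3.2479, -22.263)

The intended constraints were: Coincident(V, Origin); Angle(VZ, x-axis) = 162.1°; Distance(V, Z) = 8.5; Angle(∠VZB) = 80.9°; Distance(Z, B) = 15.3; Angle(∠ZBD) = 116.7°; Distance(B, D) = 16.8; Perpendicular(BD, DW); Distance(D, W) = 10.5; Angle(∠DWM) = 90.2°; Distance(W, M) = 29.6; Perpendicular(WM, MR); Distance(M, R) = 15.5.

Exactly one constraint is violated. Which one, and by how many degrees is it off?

Perpendicular(WM, MR) — off by 5.50°.

V = (0.00, 0.00) ✓; VZ at 162.1° ✓; |VZ| = 8.500 ✓; ∠VZB = 80.90° ✓; |ZB| = 15.30 ✓; ∠ZBD = 116.7° ✓; |BD| = 16.80 ✓; ∠(BD, DW) = 90.00° ✓; |DW| = 10.50 ✓; ∠DWM = 90.20° ✓; |WM| = 29.60 ✓; ∠(WM, MR) = 95.50° ✗; |MR| = 15.50 ✓.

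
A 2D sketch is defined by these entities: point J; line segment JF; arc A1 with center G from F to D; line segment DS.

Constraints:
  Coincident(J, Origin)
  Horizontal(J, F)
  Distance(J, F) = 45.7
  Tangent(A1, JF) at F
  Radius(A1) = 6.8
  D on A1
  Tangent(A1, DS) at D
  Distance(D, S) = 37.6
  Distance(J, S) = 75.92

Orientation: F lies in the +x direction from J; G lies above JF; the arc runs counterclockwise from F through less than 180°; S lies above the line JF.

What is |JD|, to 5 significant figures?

52.322

J is at the origin; J and F share the same y with |JF| = 45.7 and F on the +x side, so F = (45.700, 0.0000). The tangent condition forces GF to be normal to JF, so G = F + (0, 6.8) = (45.700, 6.8000). Since GD ⟂ DS (tangency), |GS| = √(6.8² + 37.6²) = 38.210 regardless of where D sits on A1. So S lies on both circle(J, 75.92) and circle(G, 38.210); the above-JF intersection is S = (64.481, 40.076). D is the foot of the tangent from S: D = (52.122, 4.5649).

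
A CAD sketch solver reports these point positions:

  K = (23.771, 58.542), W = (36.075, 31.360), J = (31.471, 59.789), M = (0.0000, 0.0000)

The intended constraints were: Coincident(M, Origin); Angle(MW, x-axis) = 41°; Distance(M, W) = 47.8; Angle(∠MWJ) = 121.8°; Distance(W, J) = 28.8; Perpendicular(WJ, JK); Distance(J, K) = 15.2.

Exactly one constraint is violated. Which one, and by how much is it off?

Distance(J, K) = 15.2 — off by 7.40.

M = (0.00, 0.00) ✓; MW at 41.00° ✓; |MW| = 47.80 ✓; ∠MWJ = 121.8° ✓; |WJ| = 28.80 ✓; ∠(WJ, JK) = 90.00° ✓; |JK| = 7.800 ✗.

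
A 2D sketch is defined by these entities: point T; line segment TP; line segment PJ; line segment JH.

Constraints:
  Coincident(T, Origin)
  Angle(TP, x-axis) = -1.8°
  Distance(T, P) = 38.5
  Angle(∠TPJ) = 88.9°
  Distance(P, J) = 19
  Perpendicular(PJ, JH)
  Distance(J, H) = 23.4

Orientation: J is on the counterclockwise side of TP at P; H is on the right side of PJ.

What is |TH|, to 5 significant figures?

64.531

T is at the origin; TP runs at -1.8° with length 38.5, so P = 38.5·(cos -1.8°, sin -1.8°) = (38.481, -1.2093). ∠TPJ = 88.9°, so PJ runs at -1.8° + (180° − 88.9°) = 89.300° from the x-axis; with |PJ| = 19.0, J = P + 19.0·(cos 89.300°, sin 89.300°) = (38.713, 17.789). PJ ⟂ JH; with |JH| = 23.4 on the right of PJ, H = J + 23.4·(0.99993, -0.012217) = (62.111, 17.503). Then |TH| = |H − T| = 64.531.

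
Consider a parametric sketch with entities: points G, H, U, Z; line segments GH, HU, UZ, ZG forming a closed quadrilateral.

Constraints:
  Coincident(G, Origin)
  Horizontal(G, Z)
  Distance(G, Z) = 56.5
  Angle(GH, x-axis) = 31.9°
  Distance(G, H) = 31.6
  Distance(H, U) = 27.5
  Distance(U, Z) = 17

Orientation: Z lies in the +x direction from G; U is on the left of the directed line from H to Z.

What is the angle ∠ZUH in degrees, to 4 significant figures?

97.01°

Checks: |HU| = 27.50 ✓; |UZ| = 17.00 ✓.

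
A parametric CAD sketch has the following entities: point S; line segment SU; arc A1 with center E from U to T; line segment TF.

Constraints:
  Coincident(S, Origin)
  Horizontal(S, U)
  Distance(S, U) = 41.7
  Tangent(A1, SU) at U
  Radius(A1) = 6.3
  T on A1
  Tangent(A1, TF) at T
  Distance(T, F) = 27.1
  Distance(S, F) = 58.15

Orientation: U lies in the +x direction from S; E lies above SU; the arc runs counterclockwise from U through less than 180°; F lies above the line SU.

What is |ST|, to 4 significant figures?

48.43

Checks: ∠(EU, US) = 90.00° ✓; |ET| = 6.300 ✓; ∠(ET, TF) = 90.00° ✓; |TF| = 27.10 ✓; |SF| = 58.15 ✓.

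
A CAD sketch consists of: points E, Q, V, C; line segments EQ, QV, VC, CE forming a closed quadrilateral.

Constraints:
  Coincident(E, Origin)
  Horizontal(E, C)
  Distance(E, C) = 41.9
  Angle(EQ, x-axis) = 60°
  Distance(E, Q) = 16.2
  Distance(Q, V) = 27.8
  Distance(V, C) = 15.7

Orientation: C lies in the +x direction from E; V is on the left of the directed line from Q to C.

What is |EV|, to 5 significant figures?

38.716

E is at the origin; E and C share the same y with |EC| = 41.9 and C in +x, so C = (41.9, 0). EQ runs at 60.0° with |EQ| = 16.2, so Q = (8.1000, 14.030). V is determined by |QV| = 27.8 and |VC| = 15.7 together: it lies at the intersection of circle(Q, 27.8) and circle(C, 15.7). With |QC| = 36.596, the foot of the radical line on QC is 25.489 from Q and the perpendicular offset is √(27.8² − 25.489²) = 11.096. Taking the left-of-QC solution: V = (35.896, 14.507).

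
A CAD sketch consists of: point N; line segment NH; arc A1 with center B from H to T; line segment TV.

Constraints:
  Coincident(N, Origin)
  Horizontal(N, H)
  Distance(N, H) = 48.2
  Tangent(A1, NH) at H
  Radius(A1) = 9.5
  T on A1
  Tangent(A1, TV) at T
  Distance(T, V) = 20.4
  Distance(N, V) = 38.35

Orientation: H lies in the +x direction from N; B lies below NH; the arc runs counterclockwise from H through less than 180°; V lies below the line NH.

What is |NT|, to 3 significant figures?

40.1

N is at the origin; NH is horizontal with |NH| = 48.2 and H on the +x side, so H = (48.2, 0.00). Tangency of A1 to NH means the radius BH is perpendicular to NH, so B = H + (0, -9.5) = (48.2, -9.50). Since BT ⟂ TV (tangency), |BV| = √(9.5² + 20.4²) = 22.5 regardless of where T sits on A1. So V lies on both circle(N, 38.35) and circle(B, 22.5); the below-NH intersection is V = (30.4, -23.3). T is the foot of the tangent from V: T = (39.7, -5.17).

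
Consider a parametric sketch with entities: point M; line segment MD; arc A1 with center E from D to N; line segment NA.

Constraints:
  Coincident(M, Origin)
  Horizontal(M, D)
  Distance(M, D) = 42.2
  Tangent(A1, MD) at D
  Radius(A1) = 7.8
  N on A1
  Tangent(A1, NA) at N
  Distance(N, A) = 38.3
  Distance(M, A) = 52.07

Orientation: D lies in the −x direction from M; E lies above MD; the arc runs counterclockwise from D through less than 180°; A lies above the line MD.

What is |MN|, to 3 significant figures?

35.1

Checks: ∠(ED, DM) = 90.00° ✓; |ED| = 7.800 ✓; |EN| = 7.800 ✓; ∠(EN, NA) = 90.00° ✓; |NA| = 38.30 ✓; |MA| = 52.07 ✓.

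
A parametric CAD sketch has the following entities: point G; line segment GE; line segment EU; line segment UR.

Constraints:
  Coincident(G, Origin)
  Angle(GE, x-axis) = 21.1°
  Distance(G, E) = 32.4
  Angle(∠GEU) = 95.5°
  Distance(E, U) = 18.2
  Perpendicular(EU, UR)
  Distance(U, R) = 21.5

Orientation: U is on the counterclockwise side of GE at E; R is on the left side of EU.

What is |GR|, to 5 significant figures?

23.864

G is at the origin; GE runs at 21.1° with length 32.4, so E = 32.4·(cos 21.1°, sin 21.1°) = (30.228, 11.664). ∠GEU = 95.5°, so EU runs at 21.1° + (180° − 95.5°) = 105.60° from the x-axis; with |EU| = 18.2, U = E + 18.2·(cos 105.60°, sin 105.60°) = (25.333, 29.193). The perpendicularity gives UR at right angles to EU; with |UR| = 21.5 on the left of EU, R = U + 21.5·(-0.96316, -0.26892) = (4.6254, 23.412). Then |GR| = |R − G| = 23.864.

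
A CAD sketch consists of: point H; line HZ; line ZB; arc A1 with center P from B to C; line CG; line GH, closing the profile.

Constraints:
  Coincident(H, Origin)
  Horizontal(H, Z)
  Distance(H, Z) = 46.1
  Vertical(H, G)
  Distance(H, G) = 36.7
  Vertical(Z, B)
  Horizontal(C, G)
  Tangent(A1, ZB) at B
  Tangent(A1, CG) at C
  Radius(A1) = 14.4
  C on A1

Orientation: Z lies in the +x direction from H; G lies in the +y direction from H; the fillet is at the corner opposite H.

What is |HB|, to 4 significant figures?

51.21

The virtual corner opposite H is at (46.10, 36.70). A1 meets ZB tangentially, so PB is at right angles to ZB and since A1 is tangent to CG there, PC ⟂ CG, with radius 14.4, so the center P sits 14.4 in from both sides at P = (31.70, 22.30). That places the tangent points at B = (46.10, 22.30) on ZB and C = (31.70, 36.70) on CG. Then |HB| = |B − H| = 51.21.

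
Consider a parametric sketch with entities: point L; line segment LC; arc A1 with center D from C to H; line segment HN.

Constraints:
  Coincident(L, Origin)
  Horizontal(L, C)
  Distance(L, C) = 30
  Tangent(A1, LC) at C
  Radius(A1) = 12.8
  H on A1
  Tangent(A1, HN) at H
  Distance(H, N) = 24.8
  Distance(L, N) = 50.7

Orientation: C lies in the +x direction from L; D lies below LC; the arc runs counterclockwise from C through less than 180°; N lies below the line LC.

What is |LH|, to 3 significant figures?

26.5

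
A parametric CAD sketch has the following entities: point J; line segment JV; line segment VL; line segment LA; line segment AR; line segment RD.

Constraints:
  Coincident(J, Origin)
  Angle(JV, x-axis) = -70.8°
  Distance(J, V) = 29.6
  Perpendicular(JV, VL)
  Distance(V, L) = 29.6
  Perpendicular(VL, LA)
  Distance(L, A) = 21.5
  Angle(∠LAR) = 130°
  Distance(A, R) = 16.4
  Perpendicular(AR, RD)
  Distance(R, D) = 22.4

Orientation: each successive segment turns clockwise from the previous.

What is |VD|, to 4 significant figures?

15.11

J is at the origin; JV runs at -70.8° with length 29.6, so V = (9.734, -27.95). The perpendicularity gives VL at right angles to JV, so VL runs at -160.8°; with |VL| = 29.6, L = (-18.22, -37.69). VL ⟂ LA, so LA runs at 109.2°; with |LA| = 21.5, A = (-25.29, -17.38). ∠LAR = 130.0° gives AR at 59.20° from the x-axis; with |AR| = 16.4, R = (-16.89, -3.297). AR is perpendicular to RD, so RD runs at -30.80°; with |RD| = 22.4, D = (2.348, -14.77). Then |VD| = |D − V| = 15.11.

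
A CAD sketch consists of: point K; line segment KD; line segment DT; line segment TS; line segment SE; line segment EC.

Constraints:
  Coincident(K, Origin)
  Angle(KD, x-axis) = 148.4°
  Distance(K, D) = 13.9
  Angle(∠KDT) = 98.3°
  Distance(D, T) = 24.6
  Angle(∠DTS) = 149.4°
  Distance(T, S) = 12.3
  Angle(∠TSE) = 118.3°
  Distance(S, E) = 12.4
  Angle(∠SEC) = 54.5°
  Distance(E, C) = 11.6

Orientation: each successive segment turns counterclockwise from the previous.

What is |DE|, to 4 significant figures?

39.39

∠DTS = 149.4° gives TS at -99.30° from the x-axis; with |TS| = 12.3, S = (-29.61, -23.73). ∠TSE = 118.3° gives SE at -37.60° from the x-axis; with |SE| = 12.4, E = (-19.78, -31.29). Then |DE| = |E − D| = 39.39.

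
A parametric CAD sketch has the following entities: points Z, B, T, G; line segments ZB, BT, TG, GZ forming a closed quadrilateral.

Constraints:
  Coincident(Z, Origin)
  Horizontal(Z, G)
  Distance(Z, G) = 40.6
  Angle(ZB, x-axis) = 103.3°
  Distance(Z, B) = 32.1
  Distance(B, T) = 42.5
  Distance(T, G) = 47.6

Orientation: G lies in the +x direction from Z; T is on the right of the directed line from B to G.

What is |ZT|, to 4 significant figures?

12.57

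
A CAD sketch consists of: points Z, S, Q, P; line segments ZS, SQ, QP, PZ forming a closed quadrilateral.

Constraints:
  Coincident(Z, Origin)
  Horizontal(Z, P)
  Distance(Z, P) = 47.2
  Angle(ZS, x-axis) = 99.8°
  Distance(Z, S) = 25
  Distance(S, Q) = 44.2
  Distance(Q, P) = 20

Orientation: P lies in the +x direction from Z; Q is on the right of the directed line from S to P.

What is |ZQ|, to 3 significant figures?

28.5

Checks: |SQ| = 44.20 ✓; |QP| = 20.00 ✓.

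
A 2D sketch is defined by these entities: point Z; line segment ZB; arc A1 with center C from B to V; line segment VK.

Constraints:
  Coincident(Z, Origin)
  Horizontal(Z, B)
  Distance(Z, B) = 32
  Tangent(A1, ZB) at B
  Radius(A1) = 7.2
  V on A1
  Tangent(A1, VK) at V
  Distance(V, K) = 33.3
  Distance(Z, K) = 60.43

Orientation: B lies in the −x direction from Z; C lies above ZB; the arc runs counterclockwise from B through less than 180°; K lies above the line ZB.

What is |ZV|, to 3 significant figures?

28.9

Checks: |CV| = 7.200 ✓; ∠(CV, VK) = 90.00° ✓; |VK| = 33.30 ✓; |ZK| = 60.43 ✓.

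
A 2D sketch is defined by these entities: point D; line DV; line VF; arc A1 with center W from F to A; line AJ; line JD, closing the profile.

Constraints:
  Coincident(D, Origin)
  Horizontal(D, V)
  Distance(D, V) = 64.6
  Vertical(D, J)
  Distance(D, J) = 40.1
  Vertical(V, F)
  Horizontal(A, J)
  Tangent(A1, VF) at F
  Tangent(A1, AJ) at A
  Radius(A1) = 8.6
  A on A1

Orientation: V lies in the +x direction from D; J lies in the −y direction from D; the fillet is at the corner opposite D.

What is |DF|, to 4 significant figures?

71.87

D is at the origin; D and V share the same y with |DV| = 64.6 and V on the +x side, so V = (64.60, 0.000). DJ is vertical with |DJ| = 40.1 and J on the −y side, so J = (0.000, -40.10). The virtual corner opposite D is at (64.60, -40.10). Tangency of A1 to VF means the radius WF is perpendicular to VF and since A1 is tangent to AJ there, WA ⟂ AJ, with radius 8.6, so the center W sits 8.6 in from both sides at W = (56.00, -31.50). That places the tangent points at F = (64.60, -31.50) on VF and A = (56.00, -40.10) on AJ. Then |DF| = |F − D| = 71.87.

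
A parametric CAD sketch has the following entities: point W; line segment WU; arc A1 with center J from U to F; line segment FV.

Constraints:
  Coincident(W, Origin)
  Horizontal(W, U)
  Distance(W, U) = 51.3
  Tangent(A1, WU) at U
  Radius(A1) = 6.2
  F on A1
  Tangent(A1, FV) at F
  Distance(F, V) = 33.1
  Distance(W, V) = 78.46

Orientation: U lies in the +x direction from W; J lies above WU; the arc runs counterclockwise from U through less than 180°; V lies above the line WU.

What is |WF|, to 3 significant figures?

57.0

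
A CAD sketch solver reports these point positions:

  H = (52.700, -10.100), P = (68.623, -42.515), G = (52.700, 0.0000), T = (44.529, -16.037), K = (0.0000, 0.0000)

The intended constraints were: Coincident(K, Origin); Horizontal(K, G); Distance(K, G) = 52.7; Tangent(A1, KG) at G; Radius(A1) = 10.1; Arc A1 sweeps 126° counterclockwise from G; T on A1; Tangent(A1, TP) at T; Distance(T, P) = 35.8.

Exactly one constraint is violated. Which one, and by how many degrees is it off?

Tangent(A1, TP) at T — off by 6.30°.

K = (0.00, 0.00) ✓; K.y = 0.00, G.y = 0.00 ✓; |KG| = 52.70 ✓; ∠(HG, GK) = 90.00° ✓; |HG| = 10.10 ✓; bearing(H→T) − bearing(H→G) = 126.0° ✓; |HT| = 10.10 ✓; ∠(HT, TP) = 83.70° ✗; |TP| = 35.80 ✓.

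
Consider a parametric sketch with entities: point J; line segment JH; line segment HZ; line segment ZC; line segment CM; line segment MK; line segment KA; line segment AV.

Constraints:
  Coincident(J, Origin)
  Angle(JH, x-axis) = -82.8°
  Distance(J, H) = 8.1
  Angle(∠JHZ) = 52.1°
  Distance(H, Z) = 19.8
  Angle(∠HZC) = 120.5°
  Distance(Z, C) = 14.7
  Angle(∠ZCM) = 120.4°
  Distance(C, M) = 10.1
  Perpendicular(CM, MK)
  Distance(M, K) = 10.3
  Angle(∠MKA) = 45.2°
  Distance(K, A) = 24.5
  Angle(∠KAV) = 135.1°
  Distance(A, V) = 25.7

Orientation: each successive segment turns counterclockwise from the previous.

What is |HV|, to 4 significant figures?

63.38

J is at the origin; JH runs at -82.8° with length 8.1, so H = (1.015, -8.036). ∠JHZ = 52.1° gives HZ at 45.10° from the x-axis; with |HZ| = 19.8, Z = (14.99, 5.989). ∠HZC = 120.5° gives ZC at 104.6° from the x-axis; with |ZC| = 14.7, C = (11.29, 20.21). ∠ZCM = 120.4° gives CM at 164.2° from the x-axis; with |CM| = 10.1, M = (1.568, 22.96). The perpendicularity gives MK at right angles to CM, so MK runs at -105.8°; with |MK| = 10.3, K = (-1.237, 13.05). ∠MKA = 45.2° gives KA at 29.00° from the x-axis; with |KA| = 24.5, A = (20.19, 24.93). ∠KAV = 135.1° gives AV at 73.90° from the x-axis; with |AV| = 25.7, V = (27.32, 49.62). Then |HV| = |V − H| = 63.38.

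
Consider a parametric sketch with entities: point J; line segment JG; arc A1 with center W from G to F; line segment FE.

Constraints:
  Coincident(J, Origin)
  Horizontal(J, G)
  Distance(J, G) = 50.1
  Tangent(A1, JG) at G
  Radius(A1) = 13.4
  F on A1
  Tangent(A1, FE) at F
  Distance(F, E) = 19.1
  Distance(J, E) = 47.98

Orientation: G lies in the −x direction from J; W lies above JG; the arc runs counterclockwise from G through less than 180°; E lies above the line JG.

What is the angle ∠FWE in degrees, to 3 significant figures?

54.9°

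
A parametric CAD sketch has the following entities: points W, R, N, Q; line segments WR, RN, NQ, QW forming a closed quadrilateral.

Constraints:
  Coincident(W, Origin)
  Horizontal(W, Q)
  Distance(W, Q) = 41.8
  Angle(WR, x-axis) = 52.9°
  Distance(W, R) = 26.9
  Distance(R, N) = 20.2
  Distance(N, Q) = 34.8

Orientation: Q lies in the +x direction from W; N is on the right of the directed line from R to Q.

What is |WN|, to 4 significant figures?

7.932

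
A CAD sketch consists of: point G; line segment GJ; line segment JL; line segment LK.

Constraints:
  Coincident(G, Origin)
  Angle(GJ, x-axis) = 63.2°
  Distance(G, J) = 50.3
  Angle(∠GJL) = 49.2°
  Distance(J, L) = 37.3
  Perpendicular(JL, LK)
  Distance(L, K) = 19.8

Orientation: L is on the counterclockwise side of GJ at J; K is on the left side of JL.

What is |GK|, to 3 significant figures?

18.8

∠GJL = 49.2°, so JL runs at 63.2° + (180° − 49.2°) = 194° from the x-axis; with |JL| = 37.3, L = J + 37.3·(cos 194°, sin 194°) = (-13.5, 35.9). JL ⟂ LK; with |LK| = 19.8 on the left of JL, K = L + 19.8·(0.242, -0.970) = (-8.72, 16.7). Then |GK| = |K − G| = 18.8.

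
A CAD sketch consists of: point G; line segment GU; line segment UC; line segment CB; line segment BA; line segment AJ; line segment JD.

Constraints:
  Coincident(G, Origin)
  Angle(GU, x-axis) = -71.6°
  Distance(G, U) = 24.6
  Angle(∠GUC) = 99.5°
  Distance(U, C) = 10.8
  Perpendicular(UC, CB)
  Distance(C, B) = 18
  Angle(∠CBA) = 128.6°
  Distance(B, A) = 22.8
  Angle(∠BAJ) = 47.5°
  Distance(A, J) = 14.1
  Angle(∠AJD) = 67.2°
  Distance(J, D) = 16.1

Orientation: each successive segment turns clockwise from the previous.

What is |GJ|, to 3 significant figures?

6.42

∠CBA = 128.6° gives BA at 66.5° from the x-axis; with |BA| = 22.8, A = (-1.11, 8.42). ∠BAJ = 47.5° gives AJ at -66.0° from the x-axis; with |AJ| = 14.1, J = (4.62, -4.46). Then |GJ| = |J − G| = 6.42.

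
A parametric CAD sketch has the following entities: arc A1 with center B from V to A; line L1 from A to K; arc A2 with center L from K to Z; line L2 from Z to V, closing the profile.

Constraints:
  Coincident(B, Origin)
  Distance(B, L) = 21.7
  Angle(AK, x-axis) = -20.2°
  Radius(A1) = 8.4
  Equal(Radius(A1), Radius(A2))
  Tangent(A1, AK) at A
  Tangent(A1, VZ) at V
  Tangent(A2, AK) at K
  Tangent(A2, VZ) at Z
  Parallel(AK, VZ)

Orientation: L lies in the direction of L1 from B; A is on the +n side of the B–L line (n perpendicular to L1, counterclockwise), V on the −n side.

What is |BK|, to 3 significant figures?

23.3

The slot axis is L1's direction at -20.2°, so u = (cos -20.2°, sin -20.2°) = (0.938, -0.345) and n = (−sin -20.2°, cos -20.2°) = (0.345, 0.938). B is at the origin and L lies 21.7 along u from B, so L = 21.7·u = (20.4, -7.49). Tangency of A1 to both parallel lines with radius 8.4 puts A and V at B ± 8.4·n: A = (2.90, 7.88), V = (-2.90, -7.88). Equal radii place K and Z the same way about L: K = L + 8.4·n = (23.3, 0.390), Z = L − 8.4·n = (17.5, -15.4). Then |BK| = |K − B| = 23.3.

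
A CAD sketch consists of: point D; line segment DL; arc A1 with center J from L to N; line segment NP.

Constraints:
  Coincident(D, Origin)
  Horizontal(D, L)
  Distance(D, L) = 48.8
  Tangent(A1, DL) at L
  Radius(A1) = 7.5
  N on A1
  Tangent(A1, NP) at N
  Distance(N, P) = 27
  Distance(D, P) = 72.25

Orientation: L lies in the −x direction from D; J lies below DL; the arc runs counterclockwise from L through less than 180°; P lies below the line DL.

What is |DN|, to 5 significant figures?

55.955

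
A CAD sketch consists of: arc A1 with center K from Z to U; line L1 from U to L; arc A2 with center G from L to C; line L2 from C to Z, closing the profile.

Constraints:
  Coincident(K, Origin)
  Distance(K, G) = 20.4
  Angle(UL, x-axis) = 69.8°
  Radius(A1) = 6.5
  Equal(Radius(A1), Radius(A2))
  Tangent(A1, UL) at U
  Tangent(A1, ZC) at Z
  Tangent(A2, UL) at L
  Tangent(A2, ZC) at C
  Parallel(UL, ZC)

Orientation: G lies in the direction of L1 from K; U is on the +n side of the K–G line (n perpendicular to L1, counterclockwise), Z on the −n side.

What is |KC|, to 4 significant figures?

21.41

The slot axis is L1's direction at 69.8°, so u = (cos 69.8°, sin 69.8°) = (0.3453, 0.9385) and n = (−sin 69.8°, cos 69.8°) = (-0.9385, 0.3453). K is at the origin and G lies 20.4 along u from K, so G = 20.4·u = (7.044, 19.15). Tangency of A1 to both parallel lines with radius 6.5 puts U and Z at K ± 6.5·n: U = (-6.100, 2.244), Z = (6.100, -2.244). Equal radii place L and C the same way about G: L = G + 6.5·n = (0.9439, 21.39), C = G − 6.5·n = (13.14, 16.90). Then |KC| = |C − K| = 21.41.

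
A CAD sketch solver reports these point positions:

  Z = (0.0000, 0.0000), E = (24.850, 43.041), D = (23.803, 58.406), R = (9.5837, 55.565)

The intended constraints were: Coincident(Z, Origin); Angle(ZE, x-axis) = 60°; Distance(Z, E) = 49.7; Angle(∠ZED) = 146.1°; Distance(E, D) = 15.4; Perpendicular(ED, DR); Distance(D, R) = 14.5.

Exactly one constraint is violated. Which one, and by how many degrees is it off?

Perpendicular(ED, DR) — off by 7.40°.

Z = (0.00, 0.00) ✓; ZE at 60.00° ✓; |ZE| = 49.70 ✓; ∠ZED = 146.1° ✓; |ED| = 15.40 ✓; ∠(ED, DR) = 97.40° ✗; |DR| = 14.50 ✓.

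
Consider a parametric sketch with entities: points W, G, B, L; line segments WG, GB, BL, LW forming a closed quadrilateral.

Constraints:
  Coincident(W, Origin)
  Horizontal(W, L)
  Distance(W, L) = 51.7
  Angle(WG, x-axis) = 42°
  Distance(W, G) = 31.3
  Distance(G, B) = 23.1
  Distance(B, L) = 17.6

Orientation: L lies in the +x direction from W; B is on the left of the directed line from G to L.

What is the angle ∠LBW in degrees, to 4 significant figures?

89.15°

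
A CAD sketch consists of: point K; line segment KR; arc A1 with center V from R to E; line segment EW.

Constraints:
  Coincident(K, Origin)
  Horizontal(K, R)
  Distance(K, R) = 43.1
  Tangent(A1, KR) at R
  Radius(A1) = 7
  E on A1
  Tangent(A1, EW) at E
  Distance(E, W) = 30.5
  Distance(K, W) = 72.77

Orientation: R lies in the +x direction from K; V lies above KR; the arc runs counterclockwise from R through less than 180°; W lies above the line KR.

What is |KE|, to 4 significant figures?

48.55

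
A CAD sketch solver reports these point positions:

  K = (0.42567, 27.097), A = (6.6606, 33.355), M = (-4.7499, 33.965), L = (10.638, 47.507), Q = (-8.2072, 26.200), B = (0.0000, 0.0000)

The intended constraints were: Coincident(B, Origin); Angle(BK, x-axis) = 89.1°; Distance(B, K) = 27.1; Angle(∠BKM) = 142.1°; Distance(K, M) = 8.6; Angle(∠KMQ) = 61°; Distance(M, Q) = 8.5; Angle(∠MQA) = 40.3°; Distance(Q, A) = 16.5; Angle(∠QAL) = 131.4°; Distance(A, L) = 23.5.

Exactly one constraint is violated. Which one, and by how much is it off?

Distance(A, L) = 23.5 — off by 8.80.

B = (0.00, 0.00) ✓; BK at 89.10° ✓; |BK| = 27.10 ✓; ∠BKM = 142.1° ✓; |KM| = 8.600 ✓; ∠KMQ = 61.00° ✓; |MQ| = 8.500 ✓; ∠MQA = 40.30° ✓; |QA| = 16.50 ✓; ∠QAL = 131.4° ✓; |AL| = 14.70 ✗.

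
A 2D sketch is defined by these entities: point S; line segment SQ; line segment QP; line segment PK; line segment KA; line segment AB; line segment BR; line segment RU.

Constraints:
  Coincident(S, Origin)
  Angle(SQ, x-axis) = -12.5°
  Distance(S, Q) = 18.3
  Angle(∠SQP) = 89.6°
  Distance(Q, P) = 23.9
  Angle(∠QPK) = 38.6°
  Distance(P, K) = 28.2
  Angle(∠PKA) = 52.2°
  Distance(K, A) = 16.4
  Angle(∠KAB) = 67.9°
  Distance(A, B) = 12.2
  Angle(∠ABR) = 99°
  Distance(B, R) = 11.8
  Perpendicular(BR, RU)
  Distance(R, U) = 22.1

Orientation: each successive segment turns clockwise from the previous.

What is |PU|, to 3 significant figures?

37.2

∠ABR = 99.0° gives BR at 155° from the x-axis; with |BR| = 11.8, R = (-1.20, -10.4). The perpendicularity gives RU at right angles to BR, so RU runs at 64.8°; with |RU| = 22.1, U = (8.21, 9.65). Then |PU| = |U − P| = 37.2.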